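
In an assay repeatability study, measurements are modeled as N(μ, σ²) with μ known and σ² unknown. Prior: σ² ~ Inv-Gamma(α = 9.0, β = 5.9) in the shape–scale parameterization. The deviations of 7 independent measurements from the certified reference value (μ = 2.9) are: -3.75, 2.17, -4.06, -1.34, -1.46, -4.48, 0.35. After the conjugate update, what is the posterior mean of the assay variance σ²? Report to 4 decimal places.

With known mean μ and an Inverse-Gamma(α, β) prior on σ², the Normal likelihood is conjugate: posterior is Inv-Gamma(α + n/2, β + Σ(xᵢ−μ)²/2).
Σ(xᵢ−μ)² = (-3.75)² + (2.17)² + (-4.06)² + (-1.34)² + (-1.46)² + (-4.48)² + (0.35)² = 59.3751.
Posterior: Inv-Gamma(9.0 + 7/2, 5.9 + 59.3751/2) = Inv-Gamma(12.50, 35.58755).
E[σ²|data] = β/(α−1) = 35.58755/11.50 = 3.0946.

3.0946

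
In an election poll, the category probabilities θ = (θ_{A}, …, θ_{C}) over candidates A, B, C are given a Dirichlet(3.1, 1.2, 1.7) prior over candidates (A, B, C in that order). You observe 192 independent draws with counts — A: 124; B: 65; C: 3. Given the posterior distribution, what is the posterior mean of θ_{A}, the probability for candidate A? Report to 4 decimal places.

0.6419

The Dirichlet prior is conjugate to the Multinomial likelihood: each posterior αⱼ = prior αⱼ + observed count nⱼ.
Posterior concentration: (127.1, 66.2, 4.7), total = 198.0.
E[θ_{A}|data] = α_{A}/Σα = 127.1/198.0 = 0.6419.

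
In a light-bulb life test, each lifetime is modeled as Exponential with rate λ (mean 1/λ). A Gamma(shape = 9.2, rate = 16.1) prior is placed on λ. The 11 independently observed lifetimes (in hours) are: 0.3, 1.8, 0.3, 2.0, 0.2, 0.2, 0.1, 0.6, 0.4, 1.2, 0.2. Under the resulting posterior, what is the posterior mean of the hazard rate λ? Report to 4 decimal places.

0.8632

With a Gamma(shape α, rate β) prior on the exponential rate λ, the posterior after n observations with total T = Σxᵢ is Gamma(α+n, β+T).
Sum of observations T = 7.3 hours; n = 11.
Posterior: Gamma(9.2+11, 16.1+7.3) = Gamma(20.2, 23.4).
Posterior mean of λ = α/β = 20.2/23.4 = 0.8632.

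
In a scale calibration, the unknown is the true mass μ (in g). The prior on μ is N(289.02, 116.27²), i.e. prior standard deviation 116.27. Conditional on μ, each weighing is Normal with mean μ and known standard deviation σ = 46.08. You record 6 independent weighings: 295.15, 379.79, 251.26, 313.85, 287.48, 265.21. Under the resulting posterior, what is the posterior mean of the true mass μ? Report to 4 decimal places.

298.5408

For Normal data with known variance σ², a Normal(μ₀, σ₀²) prior on μ is conjugate. Posterior precision = 1/σ₀² + n/σ²; posterior mean is the precision-weighted average of μ₀ and x̄.
Σxᵢ = 295.15 + 379.79 + 251.26 + 313.85 + 287.48 + 265.21 = 1792.74, so n·x̄ = 1792.74.
σ₀² = 116.27² = 13518.7129, σ² = 46.08² = 2123.3664; σ² + n·σ₀² = 2123.3664 + 6·13518.7129 = 83235.6438.
Posterior mean = (μ₀/σ₀² + n·x̄/σ²)/(1/σ₀² + n/σ²) = (σ²·μ₀ + σ₀²·n·x̄)/(σ² + n·σ₀²) = (2123.3664·289.02 + 13518.7129·1792.74)/83235.6438 = 24849232.721274/83235.6438 = 298.5408.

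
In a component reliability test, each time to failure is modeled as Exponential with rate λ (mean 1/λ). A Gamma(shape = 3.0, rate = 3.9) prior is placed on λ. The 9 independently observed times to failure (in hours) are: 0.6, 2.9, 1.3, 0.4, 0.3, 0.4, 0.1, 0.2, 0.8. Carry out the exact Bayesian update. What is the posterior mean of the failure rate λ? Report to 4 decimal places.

With a Gamma(shape α, rate β) prior on the exponential rate λ, the posterior after n observations with total T = Σxᵢ is Gamma(α+n, β+T).
Sum of observations T = 7.0 hours; n = 9.
Posterior: Gamma(3.0+9, 3.9+7.0) = Gamma(12.0, 10.9).
Posterior mean of λ = α/β = 12.0/10.9 = 1.1009.

1.1009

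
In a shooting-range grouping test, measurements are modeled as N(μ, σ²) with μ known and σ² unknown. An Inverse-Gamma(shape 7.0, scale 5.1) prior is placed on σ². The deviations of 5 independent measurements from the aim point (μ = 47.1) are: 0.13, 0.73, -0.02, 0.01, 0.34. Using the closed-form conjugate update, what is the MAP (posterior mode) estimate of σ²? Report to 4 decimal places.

With known mean μ and an Inverse-Gamma(α, β) prior on σ², the Normal likelihood is conjugate: posterior is Inv-Gamma(α + n/2, β + Σ(xᵢ−μ)²/2).
Σ(xᵢ−μ)² = (0.13)² + (0.73)² + (-0.02)² + (0.01)² + (0.34)² = 0.6659.
Posterior: Inv-Gamma(7.0 + 5/2, 5.1 + 0.6659/2) = Inv-Gamma(9.50, 5.43295).
Mode = β/(α+1) = 5.43295/10.50 = 0.5174.

0.5174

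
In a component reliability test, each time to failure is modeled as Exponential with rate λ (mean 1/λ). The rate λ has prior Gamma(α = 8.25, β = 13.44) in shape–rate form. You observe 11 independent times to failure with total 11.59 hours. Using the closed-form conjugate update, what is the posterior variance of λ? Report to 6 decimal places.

0.030726

With a Gamma(shape α, rate β) prior on the exponential rate λ, the posterior after n observations with total T = Σxᵢ is Gamma(α+n, β+T).
Posterior: Gamma(8.25+11, 13.44+11.59) = Gamma(19.25, 25.03).
Var = α/β² = 0.030726.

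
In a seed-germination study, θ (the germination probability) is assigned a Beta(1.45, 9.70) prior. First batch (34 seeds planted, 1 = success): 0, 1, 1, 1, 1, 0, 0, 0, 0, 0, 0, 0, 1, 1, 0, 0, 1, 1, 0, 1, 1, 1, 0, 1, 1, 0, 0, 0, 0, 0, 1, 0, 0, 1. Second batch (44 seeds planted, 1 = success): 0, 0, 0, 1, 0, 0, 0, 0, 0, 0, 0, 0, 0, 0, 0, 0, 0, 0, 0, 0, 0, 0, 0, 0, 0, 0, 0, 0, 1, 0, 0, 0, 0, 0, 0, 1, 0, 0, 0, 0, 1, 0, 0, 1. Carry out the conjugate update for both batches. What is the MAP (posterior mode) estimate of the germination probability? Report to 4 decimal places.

The Beta prior is conjugate to a Binomial/Bernoulli likelihood; the update adds successes to α and failures to β.
After batch 1: Beta(1.45+15, 9.70+19) = Beta(16.45, 28.70).
After batch 2: Beta(16.45+5, 28.70+39) = Beta(21.45, 67.70).
Mode of Beta(a,b) for a,b>1 is (a−1)/(a+b−2) = 20.45/87.15 = 0.2347.

0.2347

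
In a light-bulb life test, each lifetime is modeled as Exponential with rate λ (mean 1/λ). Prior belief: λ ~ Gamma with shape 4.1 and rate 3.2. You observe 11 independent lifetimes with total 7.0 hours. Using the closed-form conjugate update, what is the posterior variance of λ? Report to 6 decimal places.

With a Gamma(shape α, rate β) prior on the exponential rate λ, the posterior after n observations with total T = Σxᵢ is Gamma(α+n, β+T).
Posterior: Gamma(4.1+11, 3.2+7.0) = Gamma(15.1, 10.2).
Var = α/β² = 0.145136.

0.145136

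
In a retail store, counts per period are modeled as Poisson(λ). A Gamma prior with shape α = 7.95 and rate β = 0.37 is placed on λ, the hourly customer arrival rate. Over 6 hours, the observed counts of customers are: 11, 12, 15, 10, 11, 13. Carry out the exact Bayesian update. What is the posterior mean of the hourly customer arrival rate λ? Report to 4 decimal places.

12.5510

With a Gamma(shape α, rate β) prior, the Poisson likelihood is conjugate: the posterior is Gamma(α + ΣXᵢ, β + n).
Sum of counts S = 72 over n = 6 hours.
Posterior: Gamma(α+S, β+n) = Gamma(7.95+72, 0.37+6) = Gamma(79.95, 6.37).
Posterior mean = α/β = 79.95/6.37 = 12.5510.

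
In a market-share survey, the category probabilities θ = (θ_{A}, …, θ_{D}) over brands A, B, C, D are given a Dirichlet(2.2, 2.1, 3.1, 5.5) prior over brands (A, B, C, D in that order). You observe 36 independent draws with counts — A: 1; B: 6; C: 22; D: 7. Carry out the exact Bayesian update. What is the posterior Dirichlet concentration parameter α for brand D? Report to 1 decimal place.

12.5

The Dirichlet prior is conjugate to the Multinomial likelihood: each posterior αⱼ = prior αⱼ + observed count nⱼ.
Posterior concentration: (3.2, 8.1, 25.1, 12.5), total = 48.9.
α_{D} = 5.5 + 7 = 12.5.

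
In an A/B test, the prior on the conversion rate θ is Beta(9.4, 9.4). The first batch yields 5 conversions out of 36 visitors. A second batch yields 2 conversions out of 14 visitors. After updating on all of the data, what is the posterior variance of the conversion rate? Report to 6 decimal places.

The Beta prior is conjugate to a Binomial/Bernoulli likelihood; the update adds successes to α and failures to β.
After batch 1: Beta(9.4+5, 9.4+31) = Beta(14.4, 40.4).
After batch 2: Beta(14.4+2, 40.4+12) = Beta(16.4, 52.4).
Var = αβ/((α+β)²(α+β+1)) = 16.4·52.4/(68.8²·69.8) = 0.002601.

0.002601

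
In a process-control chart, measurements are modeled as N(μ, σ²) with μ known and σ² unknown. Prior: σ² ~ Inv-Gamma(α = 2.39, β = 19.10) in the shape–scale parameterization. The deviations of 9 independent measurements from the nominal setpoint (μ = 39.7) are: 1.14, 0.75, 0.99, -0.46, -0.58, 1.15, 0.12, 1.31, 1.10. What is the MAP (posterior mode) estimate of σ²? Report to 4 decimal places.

With known mean μ and an Inverse-Gamma(α, β) prior on σ², the Normal likelihood is conjugate: posterior is Inv-Gamma(α + n/2, β + Σ(xᵢ−μ)²/2).
Σ(xᵢ−μ)² = (1.14)² + (0.75)² + (0.99)² + (-0.46)² + (-0.58)² + (1.15)² + (0.12)² + (1.31)² + (1.10)² = 7.6532.
Posterior: Inv-Gamma(2.39 + 9/2, 19.10 + 7.6532/2) = Inv-Gamma(6.89, 22.92660).
Mode = β/(α+1) = 22.92660/7.89 = 2.9058.

2.9058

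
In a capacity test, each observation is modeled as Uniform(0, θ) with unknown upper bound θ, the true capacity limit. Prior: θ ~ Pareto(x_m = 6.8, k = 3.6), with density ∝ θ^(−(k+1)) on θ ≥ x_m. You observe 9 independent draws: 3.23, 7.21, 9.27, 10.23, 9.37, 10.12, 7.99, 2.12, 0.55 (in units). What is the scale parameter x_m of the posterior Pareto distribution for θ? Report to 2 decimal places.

10.23

A Pareto(scale x_m, shape k) prior on the upper bound θ of Uniform(0, θ) is conjugate: posterior is Pareto(max(x_m, max xᵢ), k + n).
Sample maximum = 10.23; prior scale x_m = 6.8 → posterior scale = max = 10.23.
Posterior shape = 3.6 + 9 = 12.6.
Posterior scale x_m = 10.23.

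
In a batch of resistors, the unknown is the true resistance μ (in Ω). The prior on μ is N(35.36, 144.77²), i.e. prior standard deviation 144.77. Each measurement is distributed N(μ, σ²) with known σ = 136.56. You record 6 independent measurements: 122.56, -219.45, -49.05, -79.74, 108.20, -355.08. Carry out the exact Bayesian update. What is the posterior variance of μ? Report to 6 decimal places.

For Normal data with known variance σ², a Normal(μ₀, σ₀²) prior on μ is conjugate. Posterior precision = 1/σ₀² + n/σ²; posterior mean is the precision-weighted average of μ₀ and x̄.
σ₀² = 144.77² = 20958.3529, σ² = 136.56² = 18648.6336; σ² + n·σ₀² = 18648.6336 + 6·20958.3529 = 144398.751.
Posterior precision = 1/σ₀² + n/σ² = 1/20958.3529 + 6/18648.6336 = (σ² + n·σ₀²)/(σ₀²σ²) = 144398.751/(20958.3529·18648.6336); posterior variance σₙ² = σ₀²σ²/(σ² + n·σ₀²) = 20958.3529·18648.6336/144398.751 = 2706.703773.

2706.703773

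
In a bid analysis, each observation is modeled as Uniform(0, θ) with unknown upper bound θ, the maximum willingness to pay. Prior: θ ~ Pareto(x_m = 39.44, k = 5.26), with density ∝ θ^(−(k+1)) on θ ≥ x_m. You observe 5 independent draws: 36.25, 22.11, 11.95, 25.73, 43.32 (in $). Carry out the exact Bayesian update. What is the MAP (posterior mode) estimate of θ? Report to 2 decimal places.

43.32

A Pareto(scale x_m, shape k) prior on the upper bound θ of Uniform(0, θ) is conjugate: posterior is Pareto(max(x_m, max xᵢ), k + n).
Sample maximum = 43.32; prior scale x_m = 39.44 → posterior scale = max = 43.32.
Posterior shape = 5.26 + 5 = 10.26.
The Pareto density is decreasing on [x_m, ∞), so the mode is x_m = 43.32.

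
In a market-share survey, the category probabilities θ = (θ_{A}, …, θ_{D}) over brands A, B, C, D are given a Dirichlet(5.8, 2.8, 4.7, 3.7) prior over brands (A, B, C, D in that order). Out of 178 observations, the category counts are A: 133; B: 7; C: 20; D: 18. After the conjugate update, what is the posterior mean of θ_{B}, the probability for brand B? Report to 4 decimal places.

0.0503

The Dirichlet prior is conjugate to the Multinomial likelihood: each posterior αⱼ = prior αⱼ + observed count nⱼ.
Posterior concentration: (138.8, 9.8, 24.7, 21.7), total = 195.0.
E[θ_{B}|data] = α_{B}/Σα = 9.8/195.0 = 0.0503.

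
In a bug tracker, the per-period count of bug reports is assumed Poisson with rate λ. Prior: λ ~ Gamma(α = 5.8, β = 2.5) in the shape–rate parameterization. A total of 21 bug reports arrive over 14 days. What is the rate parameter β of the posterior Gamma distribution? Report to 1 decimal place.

16.5

With a Gamma(shape α, rate β) prior, the Poisson likelihood is conjugate: the posterior is Gamma(α + ΣXᵢ, β + n).
Posterior: Gamma(α+S, β+n) = Gamma(5.8+21, 2.5+14) = Gamma(26.8, 16.5).
Posterior β = 16.5.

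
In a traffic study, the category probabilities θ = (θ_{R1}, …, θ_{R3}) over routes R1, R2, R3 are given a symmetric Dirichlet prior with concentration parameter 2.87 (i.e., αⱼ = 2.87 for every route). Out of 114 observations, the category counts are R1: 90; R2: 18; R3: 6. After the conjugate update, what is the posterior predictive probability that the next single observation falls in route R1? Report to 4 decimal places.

0.7574

The Dirichlet prior is conjugate to the Multinomial likelihood: each posterior αⱼ = prior αⱼ + observed count nⱼ.
Posterior concentration: (92.87, 20.87, 8.87), total = 122.61.
P(next = R1 | data) = α_{R1}/Σα = 0.7574.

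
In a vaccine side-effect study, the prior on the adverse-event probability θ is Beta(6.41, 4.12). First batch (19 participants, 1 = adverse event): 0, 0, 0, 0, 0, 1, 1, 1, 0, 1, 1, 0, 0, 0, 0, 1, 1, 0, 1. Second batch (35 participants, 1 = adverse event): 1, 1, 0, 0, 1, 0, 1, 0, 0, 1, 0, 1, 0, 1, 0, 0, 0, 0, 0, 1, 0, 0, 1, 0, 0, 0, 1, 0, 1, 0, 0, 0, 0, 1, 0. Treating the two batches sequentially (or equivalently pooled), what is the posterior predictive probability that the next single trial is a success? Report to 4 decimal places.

0.4093

The Beta prior is conjugate to a Binomial/Bernoulli likelihood; the update adds successes to α and failures to β.
After batch 1: Beta(6.41+8, 4.12+11) = Beta(14.41, 15.12).
After batch 2: Beta(14.41+12, 15.12+23) = Beta(26.41, 38.12).
For a single future Bernoulli trial, P(success | data) = α/(α+β) = 0.4093.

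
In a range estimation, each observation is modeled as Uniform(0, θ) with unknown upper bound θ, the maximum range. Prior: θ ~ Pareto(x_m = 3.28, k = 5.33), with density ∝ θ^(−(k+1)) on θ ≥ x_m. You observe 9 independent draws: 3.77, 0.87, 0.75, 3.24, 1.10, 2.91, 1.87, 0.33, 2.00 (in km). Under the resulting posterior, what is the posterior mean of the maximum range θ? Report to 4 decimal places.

4.0528

A Pareto(scale x_m, shape k) prior on the upper bound θ of Uniform(0, θ) is conjugate: posterior is Pareto(max(x_m, max xᵢ), k + n).
Sample maximum = 3.77; prior scale x_m = 3.28 → posterior scale = max = 3.77.
Posterior shape = 5.33 + 9 = 14.33.
E[θ|data] = k·x_m/(k−1) = 14.33·3.77/13.33 = 4.0528.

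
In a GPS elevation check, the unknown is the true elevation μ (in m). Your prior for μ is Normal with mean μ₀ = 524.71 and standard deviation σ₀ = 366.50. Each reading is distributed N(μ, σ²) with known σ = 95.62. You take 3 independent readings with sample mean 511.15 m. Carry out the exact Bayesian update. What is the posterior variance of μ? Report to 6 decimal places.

For Normal data with known variance σ², a Normal(μ₀, σ₀²) prior on μ is conjugate. Posterior precision = 1/σ₀² + n/σ²; posterior mean is the precision-weighted average of μ₀ and x̄.
σ₀² = 366.50² = 134322.25, σ² = 95.62² = 9143.1844; σ² + n·σ₀² = 9143.1844 + 3·134322.25 = 412109.9344.
Posterior precision = 1/σ₀² + n/σ² = 1/134322.25 + 3/9143.1844 = (σ² + n·σ₀²)/(σ₀²σ²) = 412109.9344/(134322.25·9143.1844); posterior variance σₙ² = σ₀²σ²/(σ² + n·σ₀²) = 134322.25·9143.1844/412109.9344 = 2980.110398.

2980.110398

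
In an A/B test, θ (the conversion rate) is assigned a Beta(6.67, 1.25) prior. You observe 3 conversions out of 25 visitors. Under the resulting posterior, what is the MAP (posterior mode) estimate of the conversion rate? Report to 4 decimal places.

0.2804

The Beta prior is conjugate to a Binomial/Bernoulli likelihood; the update adds successes to α and failures to β.
Posterior: Beta(α+k, β+n−k) = Beta(6.67+3, 1.25+22) = Beta(9.67, 23.25).
Mode of Beta(a,b) for a,b>1 is (a−1)/(a+b−2) = 8.67/30.92 = 0.2804.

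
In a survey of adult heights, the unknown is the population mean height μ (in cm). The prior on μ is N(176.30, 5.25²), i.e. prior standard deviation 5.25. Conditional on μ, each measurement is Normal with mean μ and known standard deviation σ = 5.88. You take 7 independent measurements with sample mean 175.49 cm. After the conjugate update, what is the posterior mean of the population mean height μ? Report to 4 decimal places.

For Normal data with known variance σ², a Normal(μ₀, σ₀²) prior on μ is conjugate. Posterior precision = 1/σ₀² + n/σ²; posterior mean is the precision-weighted average of μ₀ and x̄.
n·x̄ = 7·175.49 = 1228.43.
σ₀² = 5.25² = 27.5625, σ² = 5.88² = 34.5744; σ² + n·σ₀² = 34.5744 + 7·27.5625 = 227.5119.
Posterior mean = (μ₀/σ₀² + n·x̄/σ²)/(1/σ₀² + n/σ²) = (σ²·μ₀ + σ₀²·n·x̄)/(σ² + n·σ₀²) = (34.5744·176.30 + 27.5625·1228.43)/227.5119 = 39954.068595/227.5119 = 175.6131.

175.6131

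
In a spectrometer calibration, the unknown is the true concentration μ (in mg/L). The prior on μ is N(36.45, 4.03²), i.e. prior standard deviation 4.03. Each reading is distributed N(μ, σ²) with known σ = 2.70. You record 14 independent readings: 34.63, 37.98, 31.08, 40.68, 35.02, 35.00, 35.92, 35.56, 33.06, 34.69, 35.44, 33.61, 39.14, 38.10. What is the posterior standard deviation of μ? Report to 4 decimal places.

0.7103

For Normal data with known variance σ², a Normal(μ₀, σ₀²) prior on μ is conjugate. Posterior precision = 1/σ₀² + n/σ²; posterior mean is the precision-weighted average of μ₀ and x̄.
σ₀² = 4.03² = 16.2409, σ² = 2.70² = 7.29; σ² + n·σ₀² = 7.29 + 14·16.2409 = 234.6626.
Posterior precision = 1/σ₀² + n/σ² = 1/16.2409 + 14/7.29 = (σ² + n·σ₀²)/(σ₀²σ²) = 234.6626/(16.2409·7.29); posterior variance σₙ² = σ₀²σ²/(σ² + n·σ₀²) = 16.2409·7.29/234.6626 = 0.504538.
Posterior SD = √σₙ² = √(16.2409·7.29/234.6626) = 0.7103.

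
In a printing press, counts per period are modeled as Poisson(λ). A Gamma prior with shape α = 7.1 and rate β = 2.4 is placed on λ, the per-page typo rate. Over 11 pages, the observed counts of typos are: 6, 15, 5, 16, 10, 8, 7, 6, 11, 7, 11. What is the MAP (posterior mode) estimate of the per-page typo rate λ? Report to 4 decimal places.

8.0672

With a Gamma(shape α, rate β) prior, the Poisson likelihood is conjugate: the posterior is Gamma(α + ΣXᵢ, β + n).
Sum of counts S = 102 over n = 11 pages.
Posterior: Gamma(α+S, β+n) = Gamma(7.1+102, 2.4+11) = Gamma(109.1, 13.4).
Mode of Gamma(α,β) for α≥1 is (α−1)/β = 108.1/13.4 = 8.0672.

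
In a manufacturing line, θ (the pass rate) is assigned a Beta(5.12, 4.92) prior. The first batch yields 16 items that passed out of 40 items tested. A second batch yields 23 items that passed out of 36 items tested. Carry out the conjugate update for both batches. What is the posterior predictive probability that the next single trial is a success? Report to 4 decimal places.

The Beta prior is conjugate to a Binomial/Bernoulli likelihood; the update adds successes to α and failures to β.
After batch 1: Beta(5.12+16, 4.92+24) = Beta(21.12, 28.92).
After batch 2: Beta(21.12+23, 28.92+13) = Beta(44.12, 41.92).
For a single future Bernoulli trial, P(success | data) = α/(α+β) = 0.5128.

0.5128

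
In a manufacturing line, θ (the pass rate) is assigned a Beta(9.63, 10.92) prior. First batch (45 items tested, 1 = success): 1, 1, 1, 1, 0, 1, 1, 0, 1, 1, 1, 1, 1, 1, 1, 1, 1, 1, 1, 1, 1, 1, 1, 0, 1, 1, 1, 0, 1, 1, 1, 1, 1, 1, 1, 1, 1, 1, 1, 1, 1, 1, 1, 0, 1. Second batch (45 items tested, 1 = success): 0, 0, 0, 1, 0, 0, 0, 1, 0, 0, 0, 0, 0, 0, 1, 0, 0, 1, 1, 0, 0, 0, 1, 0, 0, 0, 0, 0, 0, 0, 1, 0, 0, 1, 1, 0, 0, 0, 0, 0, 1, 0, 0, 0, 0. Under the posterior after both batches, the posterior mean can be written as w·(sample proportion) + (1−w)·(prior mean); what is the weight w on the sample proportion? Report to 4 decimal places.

0.8141

The Beta prior is conjugate to a Binomial/Bernoulli likelihood; the update adds successes to α and failures to β.
Total number of items tested: n = 45 + 45 = 90.
Posterior mean = (α₀+k)/(α₀+β₀+n) = [n/(α₀+β₀+n)]·(k/n) + [(α₀+β₀)/(α₀+β₀+n)]·α₀/(α₀+β₀), so only n and the prior enter the weight.
The weight on the data is w = n/(α₀+β₀+n) = 90/(9.63+10.92+90) = 90/110.55 = 0.8141.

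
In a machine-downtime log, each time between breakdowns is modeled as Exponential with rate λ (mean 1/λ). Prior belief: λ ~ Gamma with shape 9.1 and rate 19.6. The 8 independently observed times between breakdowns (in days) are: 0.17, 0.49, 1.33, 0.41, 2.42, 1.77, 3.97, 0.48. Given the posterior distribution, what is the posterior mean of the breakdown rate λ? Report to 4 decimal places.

With a Gamma(shape α, rate β) prior on the exponential rate λ, the posterior after n observations with total T = Σxᵢ is Gamma(α+n, β+T).
Sum of observations T = 11.04 days; n = 8.
Posterior: Gamma(9.1+8, 19.6+11.04) = Gamma(17.1, 30.64).
Posterior mean of λ = α/β = 17.1/30.64 = 0.5581.

0.5581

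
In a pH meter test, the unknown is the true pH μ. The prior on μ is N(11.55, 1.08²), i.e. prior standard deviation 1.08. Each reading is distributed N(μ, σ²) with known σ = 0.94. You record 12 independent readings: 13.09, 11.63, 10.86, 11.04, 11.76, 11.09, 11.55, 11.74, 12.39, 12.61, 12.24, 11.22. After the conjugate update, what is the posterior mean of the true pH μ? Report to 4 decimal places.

11.7554

For Normal data with known variance σ², a Normal(μ₀, σ₀²) prior on μ is conjugate. Posterior precision = 1/σ₀² + n/σ²; posterior mean is the precision-weighted average of μ₀ and x̄.
Σxᵢ = 13.09 + 11.63 + 10.86 + 11.04 + 11.76 + 11.09 + 11.55 + 11.74 + 12.39 + 12.61 + 12.24 + 11.22 = 141.22, so n·x̄ = 141.22.
σ₀² = 1.08² = 1.1664, σ² = 0.94² = 0.8836; σ² + n·σ₀² = 0.8836 + 12·1.1664 = 14.8804.
Posterior mean = (μ₀/σ₀² + n·x̄/σ²)/(1/σ₀² + n/σ²) = (σ²·μ₀ + σ₀²·n·x̄)/(σ² + n·σ₀²) = (0.8836·11.55 + 1.1664·141.22)/14.8804 = 174.924588/14.8804 = 11.7554.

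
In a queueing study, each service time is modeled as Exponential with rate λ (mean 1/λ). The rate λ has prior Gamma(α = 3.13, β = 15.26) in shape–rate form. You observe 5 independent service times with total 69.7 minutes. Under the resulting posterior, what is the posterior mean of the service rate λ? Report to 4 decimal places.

With a Gamma(shape α, rate β) prior on the exponential rate λ, the posterior after n observations with total T = Σxᵢ is Gamma(α+n, β+T).
Posterior: Gamma(3.13+5, 15.26+69.7) = Gamma(8.13, 84.96).
Posterior mean of λ = α/β = 8.13/84.96 = 0.0957.

0.0957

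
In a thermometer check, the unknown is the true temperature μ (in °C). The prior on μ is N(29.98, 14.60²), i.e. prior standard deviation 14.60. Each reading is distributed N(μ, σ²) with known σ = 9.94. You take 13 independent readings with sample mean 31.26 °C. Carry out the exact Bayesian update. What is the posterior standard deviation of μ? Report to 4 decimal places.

For Normal data with known variance σ², a Normal(μ₀, σ₀²) prior on μ is conjugate. Posterior precision = 1/σ₀² + n/σ²; posterior mean is the precision-weighted average of μ₀ and x̄.
σ₀² = 14.60² = 213.16, σ² = 9.94² = 98.8036; σ² + n·σ₀² = 98.8036 + 13·213.16 = 2869.8836.
Posterior precision = 1/σ₀² + n/σ² = 1/213.16 + 13/98.8036 = (σ² + n·σ₀²)/(σ₀²σ²) = 2869.8836/(213.16·98.8036); posterior variance σₙ² = σ₀²σ²/(σ² + n·σ₀²) = 213.16·98.8036/2869.8836 = 7.338617.
Posterior SD = √σₙ² = √(213.16·98.8036/2869.8836) = 2.7090.

2.7090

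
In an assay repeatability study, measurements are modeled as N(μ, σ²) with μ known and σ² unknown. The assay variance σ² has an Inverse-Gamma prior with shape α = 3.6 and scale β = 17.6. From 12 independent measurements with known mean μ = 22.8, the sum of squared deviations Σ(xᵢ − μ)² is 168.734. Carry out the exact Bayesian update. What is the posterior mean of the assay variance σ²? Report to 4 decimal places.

11.8566

With known mean μ and an Inverse-Gamma(α, β) prior on σ², the Normal likelihood is conjugate: posterior is Inv-Gamma(α + n/2, β + Σ(xᵢ−μ)²/2).
Posterior: Inv-Gamma(3.6 + 12/2, 17.6 + 168.734/2) = Inv-Gamma(9.60, 101.9670).
E[σ²|data] = β/(α−1) = 101.9670/8.60 = 11.8566.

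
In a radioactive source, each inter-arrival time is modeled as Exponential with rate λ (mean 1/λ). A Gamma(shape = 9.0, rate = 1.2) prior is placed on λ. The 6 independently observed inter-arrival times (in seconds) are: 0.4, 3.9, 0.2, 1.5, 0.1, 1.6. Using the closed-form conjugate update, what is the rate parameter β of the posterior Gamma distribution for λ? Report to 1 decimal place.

8.9

With a Gamma(shape α, rate β) prior on the exponential rate λ, the posterior after n observations with total T = Σxᵢ is Gamma(α+n, β+T).
Sum of observations T = 7.7 seconds; n = 6.
Posterior: Gamma(9.0+6, 1.2+7.7) = Gamma(15.0, 8.9).
Posterior β = 8.9.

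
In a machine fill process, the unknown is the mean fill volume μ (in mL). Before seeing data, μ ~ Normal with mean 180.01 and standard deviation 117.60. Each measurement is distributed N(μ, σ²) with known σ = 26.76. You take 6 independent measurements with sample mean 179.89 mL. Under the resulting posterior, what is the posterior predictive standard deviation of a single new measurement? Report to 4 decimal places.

For Normal data with known variance σ², a Normal(μ₀, σ₀²) prior on μ is conjugate. Posterior precision = 1/σ₀² + n/σ²; posterior mean is the precision-weighted average of μ₀ and x̄.
σ₀² = 117.60² = 13829.76, σ² = 26.76² = 716.0976; σ² + n·σ₀² = 716.0976 + 6·13829.76 = 83694.6576.
Posterior precision = 1/σ₀² + n/σ² = 1/13829.76 + 6/716.0976 = (σ² + n·σ₀²)/(σ₀²σ²) = 83694.6576/(13829.76·716.0976); posterior variance σₙ² = σ₀²σ²/(σ² + n·σ₀²) = 13829.76·716.0976/83694.6576 = 118.328436.
Predictive variance for one new observation = σₙ² + σ² = 13829.76·716.0976/83694.6576 + 716.0976 = σ²·(σ₀² + 83694.6576)/83694.6576 = 716.0976·97524.4176/83694.6576 = 834.426036; SD = √(716.0976·97524.4176/83694.6576) = 28.8864.

28.8864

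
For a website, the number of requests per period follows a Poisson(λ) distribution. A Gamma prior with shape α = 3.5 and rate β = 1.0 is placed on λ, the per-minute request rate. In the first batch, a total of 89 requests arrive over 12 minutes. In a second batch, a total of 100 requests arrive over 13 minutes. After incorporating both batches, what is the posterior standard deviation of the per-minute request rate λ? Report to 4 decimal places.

With a Gamma(shape α, rate β) prior, the Poisson likelihood is conjugate: the posterior is Gamma(α + ΣXᵢ, β + n).
After batch 1: Gamma(α+S, β+n) = Gamma(3.5+89, 1.0+12) = Gamma(92.5, 13.0).
After batch 2: Gamma(α+S, β+n) = Gamma(92.5+100, 13.0+13) = Gamma(192.5, 26.0).
SD = √α/β = √192.5/26.0 = 0.5336.

0.5336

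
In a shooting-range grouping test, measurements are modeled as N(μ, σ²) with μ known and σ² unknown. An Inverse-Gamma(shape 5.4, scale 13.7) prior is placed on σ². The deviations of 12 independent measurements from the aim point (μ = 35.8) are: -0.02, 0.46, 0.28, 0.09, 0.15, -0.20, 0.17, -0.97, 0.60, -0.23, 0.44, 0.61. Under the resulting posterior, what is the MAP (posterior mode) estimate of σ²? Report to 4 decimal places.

1.1980

With known mean μ and an Inverse-Gamma(α, β) prior on σ², the Normal likelihood is conjugate: posterior is Inv-Gamma(α + n/2, β + Σ(xᵢ−μ)²/2).
Σ(xᵢ−μ)² = (-0.02)² + (0.46)² + (0.28)² + (0.09)² + (0.15)² + (-0.20)² + (0.17)² + (-0.97)² + (0.60)² + (-0.23)² + (0.44)² + (0.61)² = 2.3094.
Posterior: Inv-Gamma(5.4 + 12/2, 13.7 + 2.3094/2) = Inv-Gamma(11.40, 14.85470).
Mode = β/(α+1) = 14.85470/12.40 = 1.1980.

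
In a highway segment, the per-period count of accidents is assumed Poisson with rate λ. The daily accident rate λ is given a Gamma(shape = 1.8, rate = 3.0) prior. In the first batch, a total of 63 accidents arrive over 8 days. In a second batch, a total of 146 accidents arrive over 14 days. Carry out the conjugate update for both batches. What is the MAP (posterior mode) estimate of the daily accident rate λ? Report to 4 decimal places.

With a Gamma(shape α, rate β) prior, the Poisson likelihood is conjugate: the posterior is Gamma(α + ΣXᵢ, β + n).
After batch 1: Gamma(α+S, β+n) = Gamma(1.8+63, 3.0+8) = Gamma(64.8, 11.0).
After batch 2: Gamma(α+S, β+n) = Gamma(64.8+146, 11.0+14) = Gamma(210.8, 25.0).
Mode of Gamma(α,β) for α≥1 is (α−1)/β = 209.8/25.0 = 8.3920.

8.3920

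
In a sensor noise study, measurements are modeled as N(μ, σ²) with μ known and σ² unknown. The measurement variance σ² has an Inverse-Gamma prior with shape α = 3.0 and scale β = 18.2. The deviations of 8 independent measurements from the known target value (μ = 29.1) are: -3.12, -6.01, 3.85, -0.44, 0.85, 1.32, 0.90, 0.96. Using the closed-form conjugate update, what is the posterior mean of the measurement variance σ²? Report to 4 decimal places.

8.4556

With known mean μ and an Inverse-Gamma(α, β) prior on σ², the Normal likelihood is conjugate: posterior is Inv-Gamma(α + n/2, β + Σ(xᵢ−μ)²/2).
Σ(xᵢ−μ)² = (-3.12)² + (-6.01)² + (3.85)² + (-0.44)² + (0.85)² + (1.32)² + (0.90)² + (0.96)² = 65.0671.
Posterior: Inv-Gamma(3.0 + 8/2, 18.2 + 65.0671/2) = Inv-Gamma(7.00, 50.73355).
E[σ²|data] = β/(α−1) = 50.73355/6.00 = 8.4556.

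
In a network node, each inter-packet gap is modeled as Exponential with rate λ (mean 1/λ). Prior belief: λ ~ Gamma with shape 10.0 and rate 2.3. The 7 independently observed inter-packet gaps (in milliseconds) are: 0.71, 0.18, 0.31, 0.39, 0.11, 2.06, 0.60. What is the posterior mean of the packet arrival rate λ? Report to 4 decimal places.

2.5526

With a Gamma(shape α, rate β) prior on the exponential rate λ, the posterior after n observations with total T = Σxᵢ is Gamma(α+n, β+T).
Sum of observations T = 4.36 milliseconds; n = 7.
Posterior: Gamma(10.0+7, 2.3+4.36) = Gamma(17.0, 6.66).
Posterior mean of λ = α/β = 17.0/6.66 = 2.5526.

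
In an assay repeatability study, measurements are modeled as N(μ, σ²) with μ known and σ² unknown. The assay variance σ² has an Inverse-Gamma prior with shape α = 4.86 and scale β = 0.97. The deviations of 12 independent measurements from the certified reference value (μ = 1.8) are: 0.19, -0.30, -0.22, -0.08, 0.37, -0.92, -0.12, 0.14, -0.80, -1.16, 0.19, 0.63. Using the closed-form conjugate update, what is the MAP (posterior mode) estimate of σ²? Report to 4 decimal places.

With known mean μ and an Inverse-Gamma(α, β) prior on σ², the Normal likelihood is conjugate: posterior is Inv-Gamma(α + n/2, β + Σ(xᵢ−μ)²/2).
Σ(xᵢ−μ)² = (0.19)² + (-0.30)² + (-0.22)² + (-0.08)² + (0.37)² + (-0.92)² + (-0.12)² + (0.14)² + (-0.80)² + (-1.16)² + (0.19)² + (0.63)² = 3.6168.
Posterior: Inv-Gamma(4.86 + 12/2, 0.97 + 3.6168/2) = Inv-Gamma(10.86, 2.77840).
Mode = β/(α+1) = 2.77840/11.86 = 0.2343.

0.2343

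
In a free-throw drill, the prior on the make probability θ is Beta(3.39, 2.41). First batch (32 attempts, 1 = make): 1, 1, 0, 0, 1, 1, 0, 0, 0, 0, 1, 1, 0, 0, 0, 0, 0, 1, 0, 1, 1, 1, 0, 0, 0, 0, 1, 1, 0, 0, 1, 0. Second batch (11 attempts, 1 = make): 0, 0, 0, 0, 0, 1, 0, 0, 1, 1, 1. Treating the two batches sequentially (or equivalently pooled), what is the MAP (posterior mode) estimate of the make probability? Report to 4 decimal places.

The Beta prior is conjugate to a Binomial/Bernoulli likelihood; the update adds successes to α and failures to β.
After batch 1: Beta(3.39+13, 2.41+19) = Beta(16.39, 21.41).
After batch 2: Beta(16.39+4, 21.41+7) = Beta(20.39, 28.41).
Mode of Beta(a,b) for a,b>1 is (a−1)/(a+b−2) = 19.39/46.80 = 0.4143.

0.4143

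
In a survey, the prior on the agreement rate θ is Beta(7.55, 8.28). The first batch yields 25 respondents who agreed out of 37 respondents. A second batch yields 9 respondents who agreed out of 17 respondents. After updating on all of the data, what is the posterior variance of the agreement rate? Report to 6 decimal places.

0.003402

The Beta prior is conjugate to a Binomial/Bernoulli likelihood; the update adds successes to α and failures to β.
After batch 1: Beta(7.55+25, 8.28+12) = Beta(32.55, 20.28).
After batch 2: Beta(32.55+9, 20.28+8) = Beta(41.55, 28.28).
Var = αβ/((α+β)²(α+β+1)) = 41.55·28.28/(69.83²·70.83) = 0.003402.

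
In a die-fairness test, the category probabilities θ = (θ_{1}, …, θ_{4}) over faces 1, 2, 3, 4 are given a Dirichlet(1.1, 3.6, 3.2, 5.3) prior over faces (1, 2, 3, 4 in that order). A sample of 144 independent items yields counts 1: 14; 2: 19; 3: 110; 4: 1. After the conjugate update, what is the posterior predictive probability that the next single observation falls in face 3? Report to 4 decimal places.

0.7201

The Dirichlet prior is conjugate to the Multinomial likelihood: each posterior αⱼ = prior αⱼ + observed count nⱼ.
Posterior concentration: (15.1, 22.6, 113.2, 6.3), total = 157.2.
P(next = 3 | data) = α_{3}/Σα = 0.7201.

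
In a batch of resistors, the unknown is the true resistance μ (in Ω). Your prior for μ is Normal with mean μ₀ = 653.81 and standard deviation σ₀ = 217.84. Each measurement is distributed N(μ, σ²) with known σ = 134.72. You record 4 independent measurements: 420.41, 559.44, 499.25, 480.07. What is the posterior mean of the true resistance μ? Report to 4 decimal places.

For Normal data with known variance σ², a Normal(μ₀, σ₀²) prior on μ is conjugate. Posterior precision = 1/σ₀² + n/σ²; posterior mean is the precision-weighted average of μ₀ and x̄.
Σxᵢ = 420.41 + 559.44 + 499.25 + 480.07 = 1959.17, so n·x̄ = 1959.17.
σ₀² = 217.84² = 47454.2656, σ² = 134.72² = 18149.4784; σ² + n·σ₀² = 18149.4784 + 4·47454.2656 = 207966.5408.
Posterior mean = (μ₀/σ₀² + n·x̄/σ²)/(1/σ₀² + n/σ²) = (σ²·μ₀ + σ₀²·n·x̄)/(σ² + n·σ₀²) = (18149.4784·653.81 + 47454.2656·1959.17)/207966.5408 = 104837284.008256/207966.5408 = 504.1065.

504.1065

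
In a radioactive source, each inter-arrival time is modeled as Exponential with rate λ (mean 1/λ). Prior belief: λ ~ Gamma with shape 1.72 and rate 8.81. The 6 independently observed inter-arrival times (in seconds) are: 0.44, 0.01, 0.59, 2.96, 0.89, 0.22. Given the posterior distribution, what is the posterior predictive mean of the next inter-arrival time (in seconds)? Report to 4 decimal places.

2.0714

With a Gamma(shape α, rate β) prior on the exponential rate λ, the posterior after n observations with total T = Σxᵢ is Gamma(α+n, β+T).
Sum of observations T = 5.11 seconds; n = 6.
Posterior: Gamma(1.72+6, 8.81+5.11) = Gamma(7.72, 13.92).
The predictive distribution for the next observation is Lomax; its mean is β/(α−1) = 13.92/6.72 = 2.0714.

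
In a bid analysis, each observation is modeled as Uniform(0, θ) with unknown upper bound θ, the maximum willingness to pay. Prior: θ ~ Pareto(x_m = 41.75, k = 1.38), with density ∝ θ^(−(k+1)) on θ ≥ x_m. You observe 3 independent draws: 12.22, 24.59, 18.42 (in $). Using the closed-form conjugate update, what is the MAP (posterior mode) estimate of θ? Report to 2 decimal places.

41.75

A Pareto(scale x_m, shape k) prior on the upper bound θ of Uniform(0, θ) is conjugate: posterior is Pareto(max(x_m, max xᵢ), k + n).
Sample maximum = 24.59; prior scale x_m = 41.75 → posterior scale = max = 41.75.
Posterior shape = 1.38 + 3 = 4.38.
The Pareto density is decreasing on [x_m, ∞), so the mode is x_m = 41.75.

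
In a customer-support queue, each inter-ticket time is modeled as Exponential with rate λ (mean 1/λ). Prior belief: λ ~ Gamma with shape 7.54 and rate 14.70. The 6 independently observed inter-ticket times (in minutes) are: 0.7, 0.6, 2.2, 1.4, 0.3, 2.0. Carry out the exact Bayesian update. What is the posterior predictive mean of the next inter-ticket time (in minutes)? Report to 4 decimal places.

1.7464

With a Gamma(shape α, rate β) prior on the exponential rate λ, the posterior after n observations with total T = Σxᵢ is Gamma(α+n, β+T).
Sum of observations T = 7.2 minutes; n = 6.
Posterior: Gamma(7.54+6, 14.70+7.2) = Gamma(13.54, 21.90).
The predictive distribution for the next observation is Lomax; its mean is β/(α−1) = 21.90/12.54 = 1.7464.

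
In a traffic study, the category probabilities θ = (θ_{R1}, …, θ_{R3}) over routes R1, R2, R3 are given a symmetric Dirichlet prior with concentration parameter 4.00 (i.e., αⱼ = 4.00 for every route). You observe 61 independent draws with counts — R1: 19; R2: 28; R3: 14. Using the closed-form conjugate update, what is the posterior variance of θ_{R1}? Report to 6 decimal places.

0.002916

The Dirichlet prior is conjugate to the Multinomial likelihood: each posterior αⱼ = prior αⱼ + observed count nⱼ.
Posterior concentration: (23.00, 32.00, 18.00), total = 73.00.
Var[θ_j] = α_j(Σα−α_j)/((Σα)²(Σα+1)) = 23.00·50.00/(73.00²·74.00) = 0.002916.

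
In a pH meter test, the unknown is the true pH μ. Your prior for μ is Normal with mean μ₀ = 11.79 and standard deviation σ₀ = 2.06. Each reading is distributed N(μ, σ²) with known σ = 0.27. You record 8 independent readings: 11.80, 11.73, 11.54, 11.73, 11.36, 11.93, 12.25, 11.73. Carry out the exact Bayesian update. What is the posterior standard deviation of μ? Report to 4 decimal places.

0.0954

For Normal data with known variance σ², a Normal(μ₀, σ₀²) prior on μ is conjugate. Posterior precision = 1/σ₀² + n/σ²; posterior mean is the precision-weighted average of μ₀ and x̄.
σ₀² = 2.06² = 4.2436, σ² = 0.27² = 0.0729; σ² + n·σ₀² = 0.0729 + 8·4.2436 = 34.0217.
Posterior precision = 1/σ₀² + n/σ² = 1/4.2436 + 8/0.0729 = (σ² + n·σ₀²)/(σ₀²σ²) = 34.0217/(4.2436·0.0729); posterior variance σₙ² = σ₀²σ²/(σ² + n·σ₀²) = 4.2436·0.0729/34.0217 = 0.009093.
Posterior SD = √σₙ² = √(4.2436·0.0729/34.0217) = 0.0954.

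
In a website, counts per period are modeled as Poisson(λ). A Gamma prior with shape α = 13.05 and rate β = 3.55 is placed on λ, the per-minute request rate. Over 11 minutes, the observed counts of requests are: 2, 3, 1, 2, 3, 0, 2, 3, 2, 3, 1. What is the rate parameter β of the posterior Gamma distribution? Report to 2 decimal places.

With a Gamma(shape α, rate β) prior, the Poisson likelihood is conjugate: the posterior is Gamma(α + ΣXᵢ, β + n).
Sum of counts S = 22 over n = 11 minutes.
Posterior: Gamma(α+S, β+n) = Gamma(13.05+22, 3.55+11) = Gamma(35.05, 14.55).
Posterior β = 14.55.

14.55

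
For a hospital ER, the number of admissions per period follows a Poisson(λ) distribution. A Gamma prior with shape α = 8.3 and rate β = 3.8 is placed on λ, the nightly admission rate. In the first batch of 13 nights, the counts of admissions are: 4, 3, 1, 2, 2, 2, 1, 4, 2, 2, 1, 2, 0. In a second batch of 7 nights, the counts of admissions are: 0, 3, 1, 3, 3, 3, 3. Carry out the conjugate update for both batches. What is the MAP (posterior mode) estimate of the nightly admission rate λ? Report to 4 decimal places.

With a Gamma(shape α, rate β) prior, the Poisson likelihood is conjugate: the posterior is Gamma(α + ΣXᵢ, β + n).
Batch 1: sum of counts S = 26 over n = 13 nights.
After batch 1: Gamma(α+S, β+n) = Gamma(8.3+26, 3.8+13) = Gamma(34.3, 16.8).
Batch 2: sum of counts S = 16 over n = 7 nights.
After batch 2: Gamma(α+S, β+n) = Gamma(34.3+16, 16.8+7) = Gamma(50.3, 23.8).
Mode of Gamma(α,β) for α≥1 is (α−1)/β = 49.3/23.8 = 2.0714.

2.0714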